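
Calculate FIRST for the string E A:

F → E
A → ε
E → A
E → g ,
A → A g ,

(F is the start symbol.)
{ 'g', ε }

FIRST sets of the non-terminals involved (from the grammar, by fixed-point iteration):
  FIRST(E) = { 'g', ε }
  FIRST(A) = { 'g', ε }

To compute FIRST(E A), process the symbols left to right:
Symbol E is a non-terminal. Add FIRST(E) \ {ε} = { 'g' }
E is nullable (ε ∈ FIRST(E)), continue to the next symbol.
Symbol A is a non-terminal. Add FIRST(A) \ {ε} = { 'g' }
A is nullable (ε ∈ FIRST(A)), continue to the next symbol.
All symbols are nullable, so ε is in the result.
FIRST(E A) = { 'g', ε }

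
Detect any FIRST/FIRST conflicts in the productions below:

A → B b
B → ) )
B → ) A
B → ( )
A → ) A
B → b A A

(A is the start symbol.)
A FIRST/FIRST conflict occurs when two productions N → α and N → β for the same non-terminal have FIRST(α) ∩ FIRST(β) ≠ ∅ (with ε ∈ FIRST of a nullable right-hand side, so two nullable alternatives also conflict).

FIRST sets of the non-terminals at (or reachable through a nullable prefix from) the front of some alternative:
  FIRST(B) = { '(', ')', 'b' }

Productions for A:
  A → B b: FIRST = { '(', ')', 'b' }
  A → ) A: FIRST = { ')' }
Productions for B:
  B → ) ): FIRST = { ')' }
  B → ) A: FIRST = { ')' }
  B → ( ): FIRST = { '(' }
  B → b A A: FIRST = { 'b' }

Conflict for A: A → B b and A → ) A
  Overlap: { ')' }
Conflict for B: B → ) ) and B → ) A
  Overlap: { ')' }

Answer: Yes. A → B b / A → ')' A on { ')' }; B → ')' ')' / B → ')' A on { ')' }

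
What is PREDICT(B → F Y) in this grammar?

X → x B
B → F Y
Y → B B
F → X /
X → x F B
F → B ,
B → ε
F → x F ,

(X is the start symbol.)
PREDICT(B → F Y) = (FIRST(RHS) \ {ε}) ∪ (FOLLOW(B) if ε ∈ FIRST(RHS), i.e. RHS ⇒* ε)
FIRST(F) = { ',', 'x' }
FIRST(F Y) = { ',', 'x' }
ε ∉ FIRST(F Y), so FOLLOW(B) is not added.
PREDICT(B → F Y) = { ',', 'x' }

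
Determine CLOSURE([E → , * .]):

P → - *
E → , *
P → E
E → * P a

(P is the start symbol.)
To compute CLOSURE, for each item [A → α.Bβ] where B is a non-terminal, add [B → .γ] for all productions B → γ; repeat for the newly added items until nothing changes.

Start with: [E → , * .]
The dot is at the end, so nothing is added.

CLOSURE = { [E → , * .] }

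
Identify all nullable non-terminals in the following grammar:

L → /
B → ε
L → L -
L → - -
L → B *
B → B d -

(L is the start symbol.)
A non-terminal is nullable if it can derive ε (the empty string): either it has an ε-production, or it has a production whose right-hand side consists entirely of nullable non-terminals.

ε-productions: B → ε
So B is immediately nullable.
No further non-terminal can be added: every production for the remaining non-terminals contains a terminal or a non-nullable non-terminal.
Nullable = { 'B' }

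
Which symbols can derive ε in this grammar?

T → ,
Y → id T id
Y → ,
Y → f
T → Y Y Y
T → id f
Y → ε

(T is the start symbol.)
{ 'T', 'Y' }

A non-terminal is nullable if it can derive ε (the empty string): either it has an ε-production, or it has a production whose right-hand side consists entirely of nullable non-terminals.

ε-productions: Y → ε
So Y is immediately nullable.
T → Y Y Y: every symbol on the right is nullable, so T is nullable too.
Every non-terminal is now nullable.
Nullable = { 'T', 'Y' }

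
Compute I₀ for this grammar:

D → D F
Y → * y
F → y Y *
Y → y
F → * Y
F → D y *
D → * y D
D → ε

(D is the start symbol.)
First, augment the grammar with D' → D
I₀ = CLOSURE({ [D' → . D] }):
  [D' → . D] has the dot before D: add [D → . D F], [D → . * y D], [D → .]
No further items can be added.

I₀ = { [D → . * y D], [D → . D F], [D → .], [D' → . D] }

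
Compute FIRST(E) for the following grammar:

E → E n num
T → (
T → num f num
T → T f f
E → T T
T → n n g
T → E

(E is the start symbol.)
To compute FIRST(E), examine every production with E on the left-hand side, reading each right-hand side left to right until a non-nullable symbol is reached.

FIRST sets of the other non-terminals involved (by the same procedure, iterated to a fixed point):
  FIRST(T) = { '(', 'n', 'num' }

From E → E n num:
  - E is the symbol being defined: contributes nothing new
    E is not nullable, so stop
From E → T T:
  - T is a non-terminal: add FIRST(T) \ {ε} = { '(', 'n', 'num' }
    T is not nullable, so stop

Collecting: FIRST(E) = { '(', 'n', 'num' }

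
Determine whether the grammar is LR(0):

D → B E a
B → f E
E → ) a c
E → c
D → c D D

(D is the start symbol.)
A grammar is LR(0) if no state in the canonical LR(0) collection has:
  - both a shift item (dot before a terminal) and a complete item (shift-reduce conflict), or
  - two or more complete items (reduce-reduce conflict; the accept item [D' → D .] counts as a complete item here).

Augment with D' → D and build the canonical LR(0) collection (I0 = CLOSURE({[D' → . D]}), then GOTO on every symbol after a dot until no new states appear). It has 14 states:
  I0: { [B → . f E], [D → . B E a], [D → . c D D], [D' → . D] }  — shift
  I1: { [D → B . E a], [E → . ) a c], [E → . c] }  — shift
  I2: { [D' → D .] }  — accept
  I3: { [B → . f E], [D → . B E a], [D → . c D D], [D → c . D D] }  — shift
  I4: { [B → f . E], [E → . ) a c], [E → . c] }  — shift
  I5: { [E → ) . a c] }  — shift
  I6: { [B → f E .] }  — reduce
  I7: { [E → c .] }  — reduce
  I8: { [E → ) a . c] }  — shift
  I9: { [E → ) a c .] }  — reduce
  I10: { [B → . f E], [D → . B E a], [D → . c D D], [D → c D . D] }  — shift
  I11: { [D → c D D .] }  — reduce
  I12: { [D → B E . a] }  — shift
  I13: { [D → B E a .] }  — reduce

Every state is either a pure shift/goto state or contains exactly one complete item and nothing to shift — no conflicts. The grammar is LR(0).

Answer: Yes, the grammar is LR(0)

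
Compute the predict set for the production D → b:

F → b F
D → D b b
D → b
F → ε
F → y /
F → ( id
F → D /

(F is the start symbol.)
{ 'b' }

PREDICT(D → b) = (FIRST(RHS) \ {ε}) ∪ (FOLLOW(D) if ε ∈ FIRST(RHS), i.e. RHS ⇒* ε)
FIRST(b) = { 'b' }
ε ∉ FIRST(b), so FOLLOW(D) is not added.
PREDICT(D → b) = { 'b' }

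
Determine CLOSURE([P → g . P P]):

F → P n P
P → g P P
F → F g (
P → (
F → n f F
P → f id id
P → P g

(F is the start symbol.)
{ [P → . (], [P → . P g], [P → . f id id], [P → . g P P], [P → g . P P] }

To compute CLOSURE, for each item [A → α.Bβ] where B is a non-terminal, add [B → .γ] for all productions B → γ; repeat for the newly added items until nothing changes.

Start with: [P → g . P P]
  [P → g . P P] has the dot before P: add [P → . g P P], [P → . (], [P → . f id id], [P → . P g]
No further items can be added.

CLOSURE = { [P → . (], [P → . P g], [P → . f id id], [P → . g P P], [P → g . P P] }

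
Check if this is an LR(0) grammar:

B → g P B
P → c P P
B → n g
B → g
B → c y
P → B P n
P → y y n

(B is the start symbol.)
Augment with B' → B and build the canonical LR(0) collection (I0 = CLOSURE({[B' → . B]}), then GOTO on every symbol after a dot until no new states appear). It has 19 states:
  I0: { [B → . c y], [B → . g P B], [B → . g], [B → . n g], [B' → . B] }  — shift
  I1: { [B' → B .] }  — accept
  I2: { [B → c . y] }  — shift
  I3: { [B → . c y], [B → . g P B], [B → . g], [B → . n g], [B → g . P B], [B → g .], [P → . B P n], [P → . c P P], [P → . y y n] }  — shift, reduce
  I4: { [B → n . g] }  — shift
  I5: { [B → n g .] }  — reduce
  I6: { [B → . c y], [B → . g P B], [B → . g], [B → . n g], [P → . B P n], [P → . c P P], [P → . y y n], [P → B . P n] }  — shift
  I7: { [B → . c y], [B → . g P B], [B → . g], [B → . n g], [B → g P . B] }  — shift
  I8: { [B → . c y], [B → . g P B], [B → . g], [B → . n g], [B → c . y], [P → . B P n], [P → . c P P], [P → . y y n], [P → c . P P] }  — shift
  I9: { [P → y . y n] }  — shift
  I10: { [P → y y . n] }  — shift
  I11: { [P → y y n .] }  — reduce
  I12: { [B → . c y], [B → . g P B], [B → . g], [B → . n g], [P → . B P n], [P → . c P P], [P → . y y n], [P → c P . P] }  — shift
  I13: { [B → c y .], [P → y . y n] }  — shift, reduce
  I14: { [P → c P P .] }  — reduce
  I15: { [B → g P B .] }  — reduce
  I16: { [P → B P . n] }  — shift
  I17: { [P → B P n .] }  — reduce
  I18: { [B → c y .] }  — reduce

Conflict in state I3:
  Shift-reduce conflict between [B → g .] and [B → . c y]
So the grammar is NOT LR(0).

Answer: No. Shift-reduce conflict between [B → g .] and [B → . c y]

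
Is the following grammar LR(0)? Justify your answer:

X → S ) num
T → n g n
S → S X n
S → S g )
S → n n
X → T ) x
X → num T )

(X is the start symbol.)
Yes, the grammar is LR(0)

A grammar is LR(0) if no state in the canonical LR(0) collection has:
  - both a shift item (dot before a terminal) and a complete item (shift-reduce conflict), or
  - two or more complete items (reduce-reduce conflict; the accept item [X' → X .] counts as a complete item here).

Augment with X' → X and build the canonical LR(0) collection (I0 = CLOSURE({[X' → . X]}), then GOTO on every symbol after a dot until no new states appear). It has 20 states:
  I0: { [S → . S X n], [S → . S g )], [S → . n n], [T → . n g n], [X → . S ) num], [X → . T ) x], [X → . num T )], [X' → . X] }  — shift
  I1: { [S → . S X n], [S → . S g )], [S → . n n], [S → S . X n], [S → S . g )], [T → . n g n], [X → . S ) num], [X → . T ) x], [X → . num T )], [X → S . ) num] }  — shift
  I2: { [X → T . ) x] }  — shift
  I3: { [X' → X .] }  — accept
  I4: { [S → n . n], [T → n . g n] }  — shift
  I5: { [T → . n g n], [X → num . T )] }  — shift
  I6: { [X → num T . )] }  — shift
  I7: { [T → n . g n] }  — shift
  I8: { [T → n g . n] }  — shift
  I9: { [T → n g n .] }  — reduce
  I10: { [X → num T ) .] }  — reduce
  I11: { [S → n n .] }  — reduce
  I12: { [X → T ) . x] }  — shift
  I13: { [X → T ) x .] }  — reduce
  I14: { [X → S ) . num] }  — shift
  I15: { [S → S X . n] }  — shift
  I16: { [S → S g . )] }  — shift
  I17: { [S → S g ) .] }  — reduce
  I18: { [S → S X n .] }  — reduce
  I19: { [X → S ) num .] }  — reduce

Every state is either a pure shift/goto state or contains exactly one complete item and nothing to shift — no conflicts. The grammar is LR(0).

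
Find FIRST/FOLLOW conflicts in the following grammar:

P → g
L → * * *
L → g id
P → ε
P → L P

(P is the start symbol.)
No FIRST/FOLLOW conflicts.

A FIRST/FOLLOW conflict occurs when a non-terminal N has a nullable alternative N → β (β ⇒* ε) and another alternative N → α with FIRST(α) ∩ FOLLOW(N) ≠ ∅: on such a lookahead the parser cannot decide between expanding α and letting N vanish via β.

Nullable non-terminals: P.
FIRST sets used below: FIRST(L) = { '*', 'g' }

P: nullable alternative(s) P → ε; FOLLOW(P) = { $ }
  P → g: FIRST \ {ε} = { 'g' } — disjoint from FOLLOW(P)
  P → ε: FIRST \ {ε} = { } — this is the only nullable alternative, skip
  P → L P: FIRST \ {ε} = { '*', 'g' } — disjoint from FOLLOW(P)

L has no nullable alternative, so no FIRST/FOLLOW check is needed there.

No FIRST/FOLLOW conflicts found.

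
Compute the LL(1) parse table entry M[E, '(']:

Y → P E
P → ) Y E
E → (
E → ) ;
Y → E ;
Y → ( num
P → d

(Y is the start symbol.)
To find M[E, '('], we find productions for E where '(' is in the predict set (PREDICT(N → α) = (FIRST(α) \ {ε}) ∪ (FOLLOW(N) if α ⇒* ε)).

E → (: PREDICT = { '(' }
  '(' is in predict set, so this production goes in M[E, '(']
E → ) ;: PREDICT = { ')' }

M[E, '('] = E → (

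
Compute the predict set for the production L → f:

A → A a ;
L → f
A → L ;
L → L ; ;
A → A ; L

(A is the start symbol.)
PREDICT(L → f) = (FIRST(RHS) \ {ε}) ∪ (FOLLOW(L) if ε ∈ FIRST(RHS), i.e. RHS ⇒* ε)
FIRST(f) = { 'f' }
ε ∉ FIRST(f), so FOLLOW(L) is not added.
PREDICT(L → f) = { 'f' }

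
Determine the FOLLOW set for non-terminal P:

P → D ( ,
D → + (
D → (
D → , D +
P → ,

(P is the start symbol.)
{ $ }

P is the start symbol, so $ ∈ FOLLOW(P).
P does not occur on any right-hand side.

Taking the union: FOLLOW(P) = { $ }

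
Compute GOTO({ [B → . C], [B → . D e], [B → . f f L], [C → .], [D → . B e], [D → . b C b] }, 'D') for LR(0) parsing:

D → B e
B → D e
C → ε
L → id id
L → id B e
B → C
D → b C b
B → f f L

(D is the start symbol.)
GOTO(I, 'D') = CLOSURE({ [A → αX.β] : [A → α.Xβ] ∈ I, X = 'D' })

Items with dot before 'D', with the dot advanced:
  [B → . D e] → [B → D . e]
Closure adds nothing (no advanced item has the dot before a non-terminal).

GOTO = { [B → D . e] }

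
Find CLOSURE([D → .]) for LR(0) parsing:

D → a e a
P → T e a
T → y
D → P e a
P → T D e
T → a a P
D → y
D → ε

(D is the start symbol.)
{ [D → .] }

To compute CLOSURE, for each item [A → α.Bβ] where B is a non-terminal, add [B → .γ] for all productions B → γ; repeat for the newly added items until nothing changes.

Start with: [D → .]
The dot is at the end, so nothing is added.

CLOSURE = { [D → .] }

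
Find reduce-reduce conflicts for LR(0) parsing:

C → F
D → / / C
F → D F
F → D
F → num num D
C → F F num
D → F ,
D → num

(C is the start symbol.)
Augment with C' → C and build the canonical LR(0) collection (I0 = CLOSURE({[C' → . C]}), then GOTO on every symbol after a dot until no new states appear). It has 15 states:
  I0: { [C → . F F num], [C → . F], [C' → . C], [D → . / / C], [D → . F ,], [D → . num], [F → . D F], [F → . D], [F → . num num D] }  — shift
  I1: { [D → / . / C] }  — shift
  I2: { [C' → C .] }  — accept
  I3: { [D → . / / C], [D → . F ,], [D → . num], [F → . D F], [F → . D], [F → . num num D], [F → D . F], [F → D .] }  — shift, reduce
  I4: { [C → F . F num], [C → F .], [D → . / / C], [D → . F ,], [D → . num], [D → F . ,], [F → . D F], [F → . D], [F → . num num D] }  — shift, reduce
  I5: { [D → num .], [F → num . num D] }  — shift, reduce
  I6: { [D → . / / C], [D → . F ,], [D → . num], [F → . D F], [F → . D], [F → . num num D], [F → num num . D] }  — shift
  I7: { [D → . / / C], [D → . F ,], [D → . num], [F → . D F], [F → . D], [F → . num num D], [F → D . F], [F → D .], [F → num num D .] }  — shift, 2 reduces
  I8: { [D → F . ,] }  — shift
  I9: { [D → F , .] }  — reduce
  I10: { [D → F . ,], [F → D F .] }  — shift, reduce
  I11: { [C → F F . num], [D → F . ,] }  — shift
  I12: { [C → F F num .] }  — reduce
  I13: { [C → . F F num], [C → . F], [D → . / / C], [D → . F ,], [D → . num], [D → / / . C], [F → . D F], [F → . D], [F → . num num D] }  — shift
  I14: { [D → / / C .] }  — reduce

I7 contains complete items [F → D .], [F → num num D .] — reduce-reduce conflict.

Answer: Yes — I7: [F → D .] vs [F → num num D .]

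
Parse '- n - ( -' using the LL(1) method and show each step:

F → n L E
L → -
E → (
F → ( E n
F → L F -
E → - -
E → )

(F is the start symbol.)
Stack is shown with the top on the left.

Stack      Input        Action
------------------------------
F $        - n - ( - $  output F → L F -
L F - $    - n - ( - $  output L → -
- F - $    - n - ( - $  match '-'
F - $      n - ( - $    output F → n L E
n L E - $  n - ( - $    match 'n'
L E - $    - ( - $      output L → -
- E - $    - ( - $      match '-'
E - $      ( - $        output E → (
( - $      ( - $        match '('
- $        - $          match '-'
$          $            accept

The string is accepted.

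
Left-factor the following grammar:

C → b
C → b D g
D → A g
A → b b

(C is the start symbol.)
Left-factoring transforms A → αβ₁ | αβ₂ into A → αA' and A' → β₁ | β₂
(α is the longest common prefix among the alternatives). Repeat until
no nonterminal has two alternatives with a common prefix.

Round 1: C has alternatives sharing prefix 'b'. Introduce C': C → b C'
  Add: C' → ε
  Add: C' → D g

No remaining common prefixes — done.

Resulting grammar:
C → b C'
C' → ε
C' → D g
D → A g
A → b b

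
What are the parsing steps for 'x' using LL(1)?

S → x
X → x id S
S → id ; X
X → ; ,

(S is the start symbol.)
LL(1) parsing maintains a stack (initially the start symbol over $) and the input. At each step: if the stack top is a terminal, match it against the current input token; if it is a non-terminal N, replace it with the RHS of M[N, lookahead] (the unique production whose predict set contains the lookahead).

Stack is shown with the top on the left.

Stack  Input  Action
--------------------
S $    x $    output S → x
x $    x $    match 'x'
$      $      accept

The string is accepted.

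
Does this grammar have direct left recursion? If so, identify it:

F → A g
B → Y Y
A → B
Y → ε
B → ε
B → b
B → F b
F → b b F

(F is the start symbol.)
No direct left recursion

Direct left recursion occurs when N → N α for some non-terminal N (the right-hand side begins with the left-hand side itself).

F → A g: starts with A
B → Y Y: starts with Y
A → B: starts with B
Y → ε: starts with ε
B → ε: starts with ε
B → b: starts with b
B → F b: starts with F
F → b b F: starts with b

No direct left recursion found.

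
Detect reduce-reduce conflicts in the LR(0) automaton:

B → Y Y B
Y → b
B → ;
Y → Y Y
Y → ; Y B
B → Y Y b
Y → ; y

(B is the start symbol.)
Yes — I9: [B → Y Y b .] vs [Y → b .]

A reduce-reduce conflict occurs when an LR(0) state has two complete items [A → α .] and [B → β .] — both call for a reduction, and with no lookahead the parser cannot choose between them.

Augment with B' → B and build the canonical LR(0) collection (I0 = CLOSURE({[B' → . B]}), then GOTO on every symbol after a dot until no new states appear). It has 13 states:
  I0: { [B → . ;], [B → . Y Y B], [B → . Y Y b], [B' → . B], [Y → . ; Y B], [Y → . ; y], [Y → . Y Y], [Y → . b] }  — shift
  I1: { [B → ; .], [Y → . ; Y B], [Y → . ; y], [Y → . Y Y], [Y → . b], [Y → ; . Y B], [Y → ; . y] }  — shift, reduce
  I2: { [B' → B .] }  — accept
  I3: { [B → Y . Y B], [B → Y . Y b], [Y → . ; Y B], [Y → . ; y], [Y → . Y Y], [Y → . b], [Y → Y . Y] }  — shift
  I4: { [Y → b .] }  — reduce
  I5: { [Y → . ; Y B], [Y → . ; y], [Y → . Y Y], [Y → . b], [Y → ; . Y B], [Y → ; . y] }  — shift
  I6: { [B → . ;], [B → . Y Y B], [B → . Y Y b], [B → Y Y . B], [B → Y Y . b], [Y → . ; Y B], [Y → . ; y], [Y → . Y Y], [Y → . b], [Y → Y . Y], [Y → Y Y .] }  — shift, reduce
  I7: { [B → Y Y B .] }  — reduce
  I8: { [B → Y . Y B], [B → Y . Y b], [Y → . ; Y B], [Y → . ; y], [Y → . Y Y], [Y → . b], [Y → Y . Y], [Y → Y Y .] }  — shift, reduce
  I9: { [B → Y Y b .], [Y → b .] }  — 2 reduces
  I10: { [B → . ;], [B → . Y Y B], [B → . Y Y b], [Y → . ; Y B], [Y → . ; y], [Y → . Y Y], [Y → . b], [Y → ; Y . B], [Y → Y . Y] }  — shift
  I11: { [Y → ; y .] }  — reduce
  I12: { [Y → ; Y B .] }  — reduce

I9 contains complete items [B → Y Y b .], [Y → b .] — reduce-reduce conflict.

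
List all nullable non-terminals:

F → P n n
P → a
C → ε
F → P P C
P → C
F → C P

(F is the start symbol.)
{ 'C', 'F', 'P' }

ε-productions: C → ε
So C is immediately nullable.
P → C: every symbol on the right is nullable, so P is nullable too.
F → C P: every symbol on the right is nullable, so F is nullable too.
Every non-terminal is now nullable.
Nullable = { 'C', 'F', 'P' }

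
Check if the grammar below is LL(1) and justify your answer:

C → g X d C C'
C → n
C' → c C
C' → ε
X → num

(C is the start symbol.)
A grammar is LL(1) if for each non-terminal N with multiple productions, the predict sets of those productions are pairwise disjoint, where PREDICT(N → α) = (FIRST(α) \ {ε}) ∪ (FOLLOW(N) if α ⇒* ε).

Relevant sets:
  FOLLOW(C') = { $, 'c' }

For C:
  PREDICT(C → g X d C C') = { 'g' }
  PREDICT(C → n) = { 'n' }
For C':
  PREDICT(C' → c C) = { 'c' }
  PREDICT(C' → ε) = { $, 'c' }
X has a single production, so nothing to check there.

Conflict found: Predict set conflict for C': { 'c' }
The grammar is NOT LL(1).

Answer: No. Predict set conflict for C': { 'c' }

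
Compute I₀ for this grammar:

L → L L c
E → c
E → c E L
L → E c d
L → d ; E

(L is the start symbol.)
First, augment the grammar with L' → L
I₀ = CLOSURE({ [L' → . L] }):
  [L' → . L] has the dot before L: add [L → . L L c], [L → . E c d], [L → . d ; E]
  [L → . E c d] has the dot before E: add [E → . c], [E → . c E L]
No further items can be added.

I₀ = { [E → . c E L], [E → . c], [L → . E c d], [L → . L L c], [L → . d ; E], [L' → . L] }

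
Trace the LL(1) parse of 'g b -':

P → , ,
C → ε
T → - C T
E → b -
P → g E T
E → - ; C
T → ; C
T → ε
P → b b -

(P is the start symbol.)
Stack is shown with the top on the left.

Stack    Input    Action
------------------------
P $      g b - $  output P → g E T
g E T $  g b - $  match 'g'
E T $    b - $    output E → b -
b - T $  b - $    match 'b'
- T $    - $      match '-'
T $      $        output T → ε
$        $        accept

The string is accepted.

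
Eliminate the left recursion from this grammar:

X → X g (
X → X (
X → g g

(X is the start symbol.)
X → g g X'
X' → g ( X'
X' → ( X'
X' → ε

X is directly left-recursive. The standard transformation for
  A → A α₁ | ... | A α_m | β₁ | ... | β_n
is
  A  → β₁ A' | ... | β_n A'
  A' → α₁ A' | ... | α_m A' | ε

X → g g becomes X → g g X'
X → X g ( becomes X' → g ( X'
X → X ( becomes X' → ( X'
Add X' → ε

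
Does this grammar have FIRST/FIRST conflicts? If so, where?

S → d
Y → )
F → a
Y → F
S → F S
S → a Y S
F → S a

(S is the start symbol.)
Yes. S → d / S → F S on { 'd' }; S → F S / S → a Y S on { 'a' }; F → a / F → S a on { 'a' }

FIRST sets of the non-terminals at (or reachable through a nullable prefix from) the front of some alternative:
  FIRST(F) = { 'a', 'd' }
  FIRST(S) = { 'a', 'd' }

Productions for S:
  S → d: FIRST = { 'd' }
  S → F S: FIRST = { 'a', 'd' }
  S → a Y S: FIRST = { 'a' }
Productions for Y:
  Y → ): FIRST = { ')' }
  Y → F: FIRST = { 'a', 'd' }
Productions for F:
  F → a: FIRST = { 'a' }
  F → S a: FIRST = { 'a', 'd' }

Conflict for S: S → d and S → F S
  Overlap: { 'd' }
Conflict for S: S → F S and S → a Y S
  Overlap: { 'a' }
Conflict for F: F → a and F → S a
  Overlap: { 'a' }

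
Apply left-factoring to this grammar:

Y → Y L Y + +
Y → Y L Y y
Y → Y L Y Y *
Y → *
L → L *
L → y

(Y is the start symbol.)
Left-factoring transforms A → αβ₁ | αβ₂ into A → αA' and A' → β₁ | β₂
(α is the longest common prefix among the alternatives). Repeat until
no nonterminal has two alternatives with a common prefix.

Round 1: Y has alternatives sharing prefix 'Y L Y'. Introduce Y': Y → Y L Y Y'
  Add: Y' → + +
  Add: Y' → y
  Add: Y' → Y *

No remaining common prefixes — done.

Resulting grammar:
Y → Y L Y Y'
Y' → + +
Y' → y
Y' → Y *
Y → *
L → L *
L → y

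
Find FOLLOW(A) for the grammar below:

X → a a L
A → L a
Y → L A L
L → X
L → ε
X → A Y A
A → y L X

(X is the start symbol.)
To compute FOLLOW(A), find every occurrence of A on a right-hand side N → α A β: add FIRST(β) \ {ε}, and if β is empty or nullable also add FOLLOW(N). Iterate to a fixed point.

In Y → L A L: A is followed by L, add FIRST(L) \ {ε} = { 'a', 'y' }
  L is nullable, so also add FOLLOW(Y)
In X → A Y A: A is followed by Y A, add FIRST(Y A) \ {ε} = { 'a', 'y' }
In X → A Y A: A is at the end, add FOLLOW(X)

The FOLLOW sets referred to above (computed the same way, to a fixed point):
  FOLLOW(Y) = { 'a', 'y' }
  FOLLOW(X) = { $, 'a', 'y' }

Taking the union: FOLLOW(A) = { $, 'a', 'y' }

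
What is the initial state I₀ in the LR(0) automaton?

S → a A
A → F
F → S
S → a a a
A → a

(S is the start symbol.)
First, augment the grammar with S' → S
I₀ = CLOSURE({ [S' → . S] }):
  [S' → . S] has the dot before S: add [S → . a A], [S → . a a a]
No further items can be added.

I₀ = { [S → . a A], [S → . a a a], [S' → . S] }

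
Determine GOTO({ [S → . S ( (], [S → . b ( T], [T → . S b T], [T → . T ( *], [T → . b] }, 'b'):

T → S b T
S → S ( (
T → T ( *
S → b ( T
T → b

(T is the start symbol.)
{ [S → b . ( T], [T → b .] }

GOTO(I, 'b') = CLOSURE({ [A → αX.β] : [A → α.Xβ] ∈ I, X = 'b' })

Items with dot before 'b', with the dot advanced:
  [S → . b ( T] → [S → b . ( T]
  [T → . b] → [T → b .]
Closure adds nothing (no advanced item has the dot before a non-terminal).

GOTO = { [S → b . ( T], [T → b .] }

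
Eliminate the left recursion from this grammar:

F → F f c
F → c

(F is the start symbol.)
F is directly left-recursive. The standard transformation for
  A → A α₁ | ... | A α_m | β₁ | ... | β_n
is
  A  → β₁ A' | ... | β_n A'
  A' → α₁ A' | ... | α_m A' | ε

F → c becomes F → c F'
F → F f c becomes F' → f c F'
Add F' → ε

Resulting grammar:
F → c F'
F' → f c F'
F' → ε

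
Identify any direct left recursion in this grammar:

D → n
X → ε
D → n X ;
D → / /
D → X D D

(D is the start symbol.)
D → n: starts with n
X → ε: starts with ε
D → n X ;: starts with n
D → / /: starts with '/'
D → X D D: starts with X

No direct left recursion found.

Answer: No direct left recursion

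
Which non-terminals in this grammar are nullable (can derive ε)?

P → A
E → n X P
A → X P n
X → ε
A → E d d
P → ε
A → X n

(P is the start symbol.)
ε-productions: X → ε, P → ε
So X, P are immediately nullable.
No further non-terminal can be added: every production for the remaining non-terminals contains a terminal or a non-nullable non-terminal.
Nullable = { 'P', 'X' }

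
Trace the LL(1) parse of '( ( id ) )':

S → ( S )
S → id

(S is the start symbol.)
LL(1) parsing maintains a stack (initially the start symbol over $) and the input. At each step: if the stack top is a terminal, match it against the current input token; if it is a non-terminal N, replace it with the RHS of M[N, lookahead] (the unique production whose predict set contains the lookahead).

Stack is shown with the top on the left.

Stack      Input         Action
-------------------------------
S $        ( ( id ) ) $  output S → ( S )
( S ) $    ( ( id ) ) $  match '('
S ) $      ( id ) ) $    output S → ( S )
( S ) ) $  ( id ) ) $    match '('
S ) ) $    id ) ) $      output S → id
id ) ) $   id ) ) $      match 'id'
) ) $      ) ) $         match ')'
) $        ) $           match ')'
$          $             accept

The string is accepted.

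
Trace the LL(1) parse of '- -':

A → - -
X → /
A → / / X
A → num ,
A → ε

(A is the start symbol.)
LL(1) parsing maintains a stack (initially the start symbol over $) and the input. At each step: if the stack top is a terminal, match it against the current input token; if it is a non-terminal N, replace it with the RHS of M[N, lookahead] (the unique production whose predict set contains the lookahead).

Stack is shown with the top on the left.

Stack  Input  Action
--------------------
A $    - - $  output A → - -
- - $  - - $  match '-'
- $    - $    match '-'
$      $      accept

The string is accepted.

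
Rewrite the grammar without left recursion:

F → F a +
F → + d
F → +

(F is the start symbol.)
F → + d F'
F → + F'
F' → a + F'
F' → ε

F is directly left-recursive. The standard transformation for
  A → A α₁ | ... | A α_m | β₁ | ... | β_n
is
  A  → β₁ A' | ... | β_n A'
  A' → α₁ A' | ... | α_m A' | ε

F → + d becomes F → + d F'
F → + becomes F → + F'
F → F a + becomes F' → a + F'
Add F' → ε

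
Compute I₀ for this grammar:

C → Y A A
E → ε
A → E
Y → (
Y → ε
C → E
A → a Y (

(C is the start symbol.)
First, augment the grammar with C' → C
I₀ = CLOSURE({ [C' → . C] }):
  [C' → . C] has the dot before C: add [C → . Y A A], [C → . E]
  [C → . Y A A] has the dot before Y: add [Y → . (], [Y → .]
  [C → . E] has the dot before E: add [E → .]
No further items can be added.

I₀ = { [C → . E], [C → . Y A A], [C' → . C], [E → .], [Y → . (], [Y → .] }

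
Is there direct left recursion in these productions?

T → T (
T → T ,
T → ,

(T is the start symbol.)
Direct left recursion occurs when N → N α for some non-terminal N (the right-hand side begins with the left-hand side itself).

T → T (: LEFT RECURSIVE (starts with T)
T → T ,: LEFT RECURSIVE (starts with T)
T → ,: starts with ','

The grammar has direct left recursion on: T.

Answer: Yes, T is left-recursive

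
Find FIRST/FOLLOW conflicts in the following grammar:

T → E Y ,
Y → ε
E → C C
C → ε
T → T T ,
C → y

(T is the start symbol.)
A FIRST/FOLLOW conflict occurs when a non-terminal N has a nullable alternative N → β (β ⇒* ε) and another alternative N → α with FIRST(α) ∩ FOLLOW(N) ≠ ∅: on such a lookahead the parser cannot decide between expanding α and letting N vanish via β.

Nullable non-terminals: C, E, Y.

C: nullable alternative(s) C → ε; FOLLOW(C) = { ',', 'y' }
  C → ε: FIRST \ {ε} = { } — this is the only nullable alternative, skip
  C → y: FIRST \ {ε} = { 'y' } — overlaps FOLLOW(C) on { 'y' }: CONFLICT
E has a nullable alternative but only one production, so nothing to check.
Y has a nullable alternative but only one production, so nothing to check.

T has no nullable alternative, so no FIRST/FOLLOW check is needed there.

So the grammar has 1 FIRST/FOLLOW conflict (marked CONFLICT above).

Answer: Yes. C → y with FOLLOW(C) on { 'y' }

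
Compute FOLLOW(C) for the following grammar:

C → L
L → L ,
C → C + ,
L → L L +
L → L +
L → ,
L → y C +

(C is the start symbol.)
{ $, '+' }

To compute FOLLOW(C), find every occurrence of C on a right-hand side N → α C β: add FIRST(β) \ {ε}, and if β is empty or nullable also add FOLLOW(N). Iterate to a fixed point.

C is the start symbol, so $ ∈ FOLLOW(C).
In C → C + ,: C is followed by '+' ',', add FIRST('+' ',') \ {ε} = { '+' }
In L → y C +: C is followed by '+', add FIRST('+') \ {ε} = { '+' }

Taking the union: FOLLOW(C) = { $, '+' }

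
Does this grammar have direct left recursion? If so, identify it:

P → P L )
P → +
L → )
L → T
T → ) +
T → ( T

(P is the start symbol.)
Direct left recursion occurs when N → N α for some non-terminal N (the right-hand side begins with the left-hand side itself).

P → P L ): LEFT RECURSIVE (starts with P)
P → +: starts with '+'
L → ): starts with ')'
L → T: starts with T
T → ) +: starts with ')'
T → ( T: starts with '('

The grammar has direct left recursion on: P.

Answer: Yes, P is left-recursive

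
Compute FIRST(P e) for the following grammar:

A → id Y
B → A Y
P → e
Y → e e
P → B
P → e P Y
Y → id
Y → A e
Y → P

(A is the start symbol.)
FIRST sets of the non-terminals involved (from the grammar, by fixed-point iteration):
  FIRST(P) = { 'e', 'id' }

To compute FIRST(P e), process the symbols left to right:
Symbol P is a non-terminal. Add FIRST(P) \ {ε} = { 'e', 'id' }
P is not nullable (ε ∉ FIRST(P)), so stop here.
FIRST(P e) = { 'e', 'id' }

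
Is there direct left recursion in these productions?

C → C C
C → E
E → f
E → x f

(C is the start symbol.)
Direct left recursion occurs when N → N α for some non-terminal N (the right-hand side begins with the left-hand side itself).

C → C C: LEFT RECURSIVE (starts with C)
C → E: starts with E
E → f: starts with f
E → x f: starts with x

The grammar has direct left recursion on: C.

Answer: Yes, C is left-recursive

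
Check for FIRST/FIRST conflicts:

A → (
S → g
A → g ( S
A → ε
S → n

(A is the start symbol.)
No FIRST/FIRST conflicts.

Productions for A:
  A → (: FIRST = { '(' }
  A → g ( S: FIRST = { 'g' }
  A → ε: FIRST = { ε }
Productions for S:
  S → g: FIRST = { 'g' }
  S → n: FIRST = { 'n' }

All alternatives of each non-terminal have pairwise disjoint FIRST sets.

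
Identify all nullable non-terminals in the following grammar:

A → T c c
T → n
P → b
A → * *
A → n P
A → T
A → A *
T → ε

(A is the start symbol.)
{ 'A', 'T' }

ε-productions: T → ε
So T is immediately nullable.
A → T: every symbol on the right is nullable, so A is nullable too.
No further non-terminal can be added: every production for the remaining non-terminals contains a terminal or a non-nullable non-terminal.
Nullable = { 'A', 'T' }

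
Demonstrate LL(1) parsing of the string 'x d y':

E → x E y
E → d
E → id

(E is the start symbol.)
LL(1) parsing maintains a stack (initially the start symbol over $) and the input. At each step: if the stack top is a terminal, match it against the current input token; if it is a non-terminal N, replace it with the RHS of M[N, lookahead] (the unique production whose predict set contains the lookahead).

Stack is shown with the top on the left.

Stack    Input    Action
------------------------
E $      x d y $  output E → x E y
x E y $  x d y $  match 'x'
E y $    d y $    output E → d
d y $    d y $    match 'd'
y $      y $      match 'y'
$        $        accept

The string is accepted.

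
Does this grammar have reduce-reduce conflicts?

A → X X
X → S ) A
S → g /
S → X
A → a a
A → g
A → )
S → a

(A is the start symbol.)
Augment with A' → A and build the canonical LR(0) collection (I0 = CLOSURE({[A' → . A]}), then GOTO on every symbol after a dot until no new states appear). It has 14 states:
  I0: { [A → . )], [A → . X X], [A → . a a], [A → . g], [A' → . A], [S → . X], [S → . a], [S → . g /], [X → . S ) A] }  — shift
  I1: { [A → ) .] }  — reduce
  I2: { [A' → A .] }  — accept
  I3: { [X → S . ) A] }  — shift
  I4: { [A → X . X], [S → . X], [S → . a], [S → . g /], [S → X .], [X → . S ) A] }  — shift, reduce
  I5: { [A → a . a], [S → a .] }  — shift, reduce
  I6: { [A → g .], [S → g . /] }  — shift, reduce
  I7: { [S → g / .] }  — reduce
  I8: { [A → a a .] }  — reduce
  I9: { [A → X X .], [S → X .] }  — 2 reduces
  I10: { [S → a .] }  — reduce
  I11: { [S → g . /] }  — shift
  I12: { [A → . )], [A → . X X], [A → . a a], [A → . g], [S → . X], [S → . a], [S → . g /], [X → . S ) A], [X → S ) . A] }  — shift
  I13: { [X → S ) A .] }  — reduce

I9 contains complete items [A → X X .], [S → X .] — reduce-reduce conflict.

Answer: Yes — I9: [A → X X .] vs [S → X .]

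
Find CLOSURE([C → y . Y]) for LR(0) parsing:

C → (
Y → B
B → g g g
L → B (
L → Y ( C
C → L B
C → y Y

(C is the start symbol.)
To compute CLOSURE, for each item [A → α.Bβ] where B is a non-terminal, add [B → .γ] for all productions B → γ; repeat for the newly added items until nothing changes.

Start with: [C → y . Y]
  [C → y . Y] has the dot before Y: add [Y → . B]
  [Y → . B] has the dot before B: add [B → . g g g]
No further items can be added.

CLOSURE = { [B → . g g g], [C → y . Y], [Y → . B] }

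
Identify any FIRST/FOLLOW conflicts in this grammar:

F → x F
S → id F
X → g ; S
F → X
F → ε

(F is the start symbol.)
No FIRST/FOLLOW conflicts.

A FIRST/FOLLOW conflict occurs when a non-terminal N has a nullable alternative N → β (β ⇒* ε) and another alternative N → α with FIRST(α) ∩ FOLLOW(N) ≠ ∅: on such a lookahead the parser cannot decide between expanding α and letting N vanish via β.

Nullable non-terminals: F.
FIRST sets used below: FIRST(X) = { 'g' }

F: nullable alternative(s) F → ε; FOLLOW(F) = { $ }
  F → x F: FIRST \ {ε} = { 'x' } — disjoint from FOLLOW(F)
  F → X: FIRST \ {ε} = { 'g' } — disjoint from FOLLOW(F)
  F → ε: FIRST \ {ε} = { } — this is the only nullable alternative, skip

S, X have no nullable alternative, so no FIRST/FOLLOW check is needed there.

No FIRST/FOLLOW conflicts found.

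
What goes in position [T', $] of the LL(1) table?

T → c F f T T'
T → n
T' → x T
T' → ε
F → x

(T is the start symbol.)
T' → ε

To find M[T', $], we find productions for T' where $ is in the predict set (PREDICT(N → α) = (FIRST(α) \ {ε}) ∪ (FOLLOW(N) if α ⇒* ε)).

Relevant sets:
  FOLLOW(T') = { $, 'x' }

T' → x T: PREDICT = { 'x' }
T' → ε: PREDICT = { $, 'x' }
  $ is in predict set, so this production goes in M[T', $]

M[T', $] = T' → ε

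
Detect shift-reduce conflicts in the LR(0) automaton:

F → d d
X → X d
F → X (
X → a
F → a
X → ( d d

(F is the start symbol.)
No shift-reduce conflicts

A shift-reduce conflict occurs when an LR(0) state has both:
  - a complete (reduce) item [A → α .] (dot at the end), and
  - a shift item [B → β . c γ] (dot before a terminal).

Augment with F' → F and build the canonical LR(0) collection (I0 = CLOSURE({[F' → . F]}), then GOTO on every symbol after a dot until no new states appear). It has 11 states:
  I0: { [F → . X (], [F → . a], [F → . d d], [F' → . F], [X → . ( d d], [X → . X d], [X → . a] }  — shift
  I1: { [X → ( . d d] }  — shift
  I2: { [F' → F .] }  — accept
  I3: { [F → X . (], [X → X . d] }  — shift
  I4: { [F → a .], [X → a .] }  — 2 reduces
  I5: { [F → d . d] }  — shift
  I6: { [F → d d .] }  — reduce
  I7: { [F → X ( .] }  — reduce
  I8: { [X → X d .] }  — reduce
  I9: { [X → ( d . d] }  — shift
  I10: { [X → ( d d .] }  — reduce

No state contains both a complete item and a shift item.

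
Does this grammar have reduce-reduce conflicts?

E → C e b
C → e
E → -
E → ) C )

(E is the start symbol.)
No reduce-reduce conflicts

A reduce-reduce conflict occurs when an LR(0) state has two complete items [A → α .] and [B → β .] — both call for a reduction, and with no lookahead the parser cannot choose between them.

Augment with E' → E and build the canonical LR(0) collection (I0 = CLOSURE({[E' → . E]}), then GOTO on every symbol after a dot until no new states appear). It has 10 states:
  I0: { [C → . e], [E → . ) C )], [E → . -], [E → . C e b], [E' → . E] }  — shift
  I1: { [C → . e], [E → ) . C )] }  — shift
  I2: { [E → - .] }  — reduce
  I3: { [E → C . e b] }  — shift
  I4: { [E' → E .] }  — accept
  I5: { [C → e .] }  — reduce
  I6: { [E → C e . b] }  — shift
  I7: { [E → C e b .] }  — reduce
  I8: { [E → ) C . )] }  — shift
  I9: { [E → ) C ) .] }  — reduce

No state contains more than one complete item.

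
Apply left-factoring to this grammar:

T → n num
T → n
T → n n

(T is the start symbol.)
T → n T'
T' → num
T' → ε
T' → n

Left-factoring transforms A → αβ₁ | αβ₂ into A → αA' and A' → β₁ | β₂
(α is the longest common prefix among the alternatives). Repeat until
no nonterminal has two alternatives with a common prefix.

Round 1: T has alternatives sharing prefix 'n'. Introduce T': T → n T'
  Add: T' → num
  Add: T' → ε
  Add: T' → n

No remaining common prefixes — done.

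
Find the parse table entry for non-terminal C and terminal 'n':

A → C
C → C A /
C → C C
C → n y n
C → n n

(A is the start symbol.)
To find M[C, 'n'], we find productions for C where 'n' is in the predict set (PREDICT(N → α) = (FIRST(α) \ {ε}) ∪ (FOLLOW(N) if α ⇒* ε)).

Relevant sets:
  FIRST(C) = { 'n' }

C → C A /: PREDICT = { 'n' }
  'n' is in predict set, so this production goes in M[C, 'n']
C → C C: PREDICT = { 'n' }
  'n' is in predict set, so this production goes in M[C, 'n']
C → n y n: PREDICT = { 'n' }
  'n' is in predict set, so this production goes in M[C, 'n']
C → n n: PREDICT = { 'n' }
  'n' is in predict set, so this production goes in M[C, 'n']

M[C, 'n'] = C → C A /, C → C C, C → n y n, C → n n  (a multiply-defined cell — the grammar is not LL(1))

Answer: C → C A /, C → C C, C → n y n, C → n n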